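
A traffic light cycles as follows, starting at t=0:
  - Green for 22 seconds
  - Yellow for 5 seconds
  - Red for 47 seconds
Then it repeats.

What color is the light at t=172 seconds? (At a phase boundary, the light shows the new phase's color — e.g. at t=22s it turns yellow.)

Cycle length = 22 + 5 + 47 = 74s
t = 172, phase_t = 172 mod 74 = 24
22 <= 24 < 27 (yellow end) → YELLOW

Answer: yellow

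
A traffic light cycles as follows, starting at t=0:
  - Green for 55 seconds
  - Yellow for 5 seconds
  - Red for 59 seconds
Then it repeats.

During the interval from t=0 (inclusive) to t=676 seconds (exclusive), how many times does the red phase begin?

Answer: 6

Derivation:
Cycle = 55+5+59 = 119s
red phase starts at t = k*119 + 60 for k=0,1,2,...
Need k*119+60 < 676 → k < 5.176
k ∈ {0, ..., 5} → 6 starts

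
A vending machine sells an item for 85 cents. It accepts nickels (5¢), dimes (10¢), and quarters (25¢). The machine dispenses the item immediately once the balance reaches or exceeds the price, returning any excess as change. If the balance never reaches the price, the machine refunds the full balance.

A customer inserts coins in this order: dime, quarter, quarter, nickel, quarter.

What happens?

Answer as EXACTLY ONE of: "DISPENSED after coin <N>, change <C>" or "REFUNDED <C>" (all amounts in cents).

Price: 85¢
Coin 1 (dime, 10¢): balance = 10¢
Coin 2 (quarter, 25¢): balance = 35¢
Coin 3 (quarter, 25¢): balance = 60¢
Coin 4 (nickel, 5¢): balance = 65¢
Coin 5 (quarter, 25¢): balance = 90¢
  → balance >= price → DISPENSE, change = 90 - 85 = 5¢

Answer: DISPENSED after coin 5, change 5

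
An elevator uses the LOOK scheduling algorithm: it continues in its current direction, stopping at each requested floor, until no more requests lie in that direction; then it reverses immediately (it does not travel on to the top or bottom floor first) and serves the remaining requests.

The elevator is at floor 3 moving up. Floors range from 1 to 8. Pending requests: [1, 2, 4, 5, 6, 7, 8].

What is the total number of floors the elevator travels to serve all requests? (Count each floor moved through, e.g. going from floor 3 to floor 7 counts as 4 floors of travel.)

Start at floor 3 moving up, LOOK stop order: [4, 5, 6, 7, 8, 2, 1]
  3 → 4: |4-3| = 1, total = 1
  4 → 5: |5-4| = 1, total = 2
  5 → 6: |6-5| = 1, total = 3
  6 → 7: |7-6| = 1, total = 4
  7 → 8: |8-7| = 1, total = 5
  8 → 2: |2-8| = 6, total = 11
  2 → 1: |1-2| = 1, total = 12

Answer: 12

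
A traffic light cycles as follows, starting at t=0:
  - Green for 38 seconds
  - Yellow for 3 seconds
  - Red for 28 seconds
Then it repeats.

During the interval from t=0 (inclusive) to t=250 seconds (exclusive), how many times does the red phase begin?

Answer: 4

Derivation:
Cycle = 38+3+28 = 69s
red phase starts at t = k*69 + 41 for k=0,1,2,...
Need k*69+41 < 250 → k < 3.029
k ∈ {0, ..., 3} → 4 starts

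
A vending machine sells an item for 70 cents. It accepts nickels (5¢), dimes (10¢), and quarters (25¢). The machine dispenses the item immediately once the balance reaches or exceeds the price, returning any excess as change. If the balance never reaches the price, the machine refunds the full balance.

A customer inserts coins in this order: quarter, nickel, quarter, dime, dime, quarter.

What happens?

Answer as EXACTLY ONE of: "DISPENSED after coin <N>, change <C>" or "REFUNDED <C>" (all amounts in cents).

Answer: DISPENSED after coin 5, change 5

Derivation:
Price: 70¢
Coin 1 (quarter, 25¢): balance = 25¢
Coin 2 (nickel, 5¢): balance = 30¢
Coin 3 (quarter, 25¢): balance = 55¢
Coin 4 (dime, 10¢): balance = 65¢
Coin 5 (dime, 10¢): balance = 75¢
  → balance >= price → DISPENSE, change = 75 - 70 = 5¢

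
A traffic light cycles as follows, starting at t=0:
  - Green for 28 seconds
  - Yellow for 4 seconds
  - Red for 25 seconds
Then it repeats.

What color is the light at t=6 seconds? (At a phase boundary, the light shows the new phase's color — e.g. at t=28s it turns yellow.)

Cycle length = 28 + 4 + 25 = 57s
t = 6, phase_t = 6 mod 57 = 6
6 < 28 (green end) → GREEN

Answer: green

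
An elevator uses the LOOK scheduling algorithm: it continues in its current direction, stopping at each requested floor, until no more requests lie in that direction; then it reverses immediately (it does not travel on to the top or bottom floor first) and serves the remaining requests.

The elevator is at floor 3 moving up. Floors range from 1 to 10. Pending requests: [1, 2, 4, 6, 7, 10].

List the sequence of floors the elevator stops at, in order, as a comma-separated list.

Answer: 4, 6, 7, 10, 2, 1

Derivation:
Current: 3, moving UP
Serve above first (ascending): [4, 6, 7, 10]
Then reverse, serve below (descending): [2, 1]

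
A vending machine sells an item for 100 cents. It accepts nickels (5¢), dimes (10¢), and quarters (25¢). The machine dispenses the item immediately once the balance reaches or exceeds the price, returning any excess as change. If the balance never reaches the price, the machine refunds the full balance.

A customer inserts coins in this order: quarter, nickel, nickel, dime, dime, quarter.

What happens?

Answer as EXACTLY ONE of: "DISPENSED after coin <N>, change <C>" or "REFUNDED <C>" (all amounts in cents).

Answer: REFUNDED 80

Derivation:
Price: 100¢
Coin 1 (quarter, 25¢): balance = 25¢
Coin 2 (nickel, 5¢): balance = 30¢
Coin 3 (nickel, 5¢): balance = 35¢
Coin 4 (dime, 10¢): balance = 45¢
Coin 5 (dime, 10¢): balance = 55¢
Coin 6 (quarter, 25¢): balance = 80¢
All coins inserted, balance 80¢ < price 100¢ → REFUND 80¢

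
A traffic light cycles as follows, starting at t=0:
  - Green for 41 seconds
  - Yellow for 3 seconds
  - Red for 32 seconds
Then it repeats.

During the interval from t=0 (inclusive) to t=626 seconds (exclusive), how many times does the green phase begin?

Cycle = 41+3+32 = 76s
green phase starts at t = k*76 + 0 for k=0,1,2,...
Need k*76+0 < 626 → k < 8.237
k ∈ {0, ..., 8} → 9 starts

Answer: 9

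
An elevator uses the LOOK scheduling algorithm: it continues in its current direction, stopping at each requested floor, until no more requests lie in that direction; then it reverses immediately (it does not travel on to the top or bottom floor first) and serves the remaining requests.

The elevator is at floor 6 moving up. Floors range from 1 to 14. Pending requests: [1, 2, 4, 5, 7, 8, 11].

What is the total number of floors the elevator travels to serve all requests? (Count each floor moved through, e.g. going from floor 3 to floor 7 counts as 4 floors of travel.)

Start at floor 6 moving up, LOOK stop order: [7, 8, 11, 5, 4, 2, 1]
  6 → 7: |7-6| = 1, total = 1
  7 → 8: |8-7| = 1, total = 2
  8 → 11: |11-8| = 3, total = 5
  11 → 5: |5-11| = 6, total = 11
  5 → 4: |4-5| = 1, total = 12
  4 → 2: |2-4| = 2, total = 14
  2 → 1: |1-2| = 1, total = 15

Answer: 15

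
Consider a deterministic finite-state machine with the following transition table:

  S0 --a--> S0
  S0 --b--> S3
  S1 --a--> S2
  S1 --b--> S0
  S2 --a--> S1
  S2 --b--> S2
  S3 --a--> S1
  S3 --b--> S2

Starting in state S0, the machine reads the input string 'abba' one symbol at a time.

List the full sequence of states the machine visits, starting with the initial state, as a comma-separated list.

Start: S0
  read 'a': S0 --a--> S0
  read 'b': S0 --b--> S3
  read 'b': S3 --b--> S2
  read 'a': S2 --a--> S1

Answer: S0, S0, S3, S2, S1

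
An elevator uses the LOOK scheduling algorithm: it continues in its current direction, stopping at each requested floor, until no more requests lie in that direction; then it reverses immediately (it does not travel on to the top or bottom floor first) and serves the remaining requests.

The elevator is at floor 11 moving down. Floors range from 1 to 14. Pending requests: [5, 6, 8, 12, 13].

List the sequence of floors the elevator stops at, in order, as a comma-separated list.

Current: 11, moving DOWN
Serve below first (descending): [8, 6, 5]
Then reverse, serve above (ascending): [12, 13]

Answer: 8, 6, 5, 12, 13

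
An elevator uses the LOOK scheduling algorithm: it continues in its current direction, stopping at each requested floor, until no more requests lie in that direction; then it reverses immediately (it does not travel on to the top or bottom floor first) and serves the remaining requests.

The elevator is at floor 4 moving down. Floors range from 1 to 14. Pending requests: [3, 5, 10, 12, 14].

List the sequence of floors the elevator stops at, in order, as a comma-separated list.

Current: 4, moving DOWN
Serve below first (descending): [3]
Then reverse, serve above (ascending): [5, 10, 12, 14]

Answer: 3, 5, 10, 12, 14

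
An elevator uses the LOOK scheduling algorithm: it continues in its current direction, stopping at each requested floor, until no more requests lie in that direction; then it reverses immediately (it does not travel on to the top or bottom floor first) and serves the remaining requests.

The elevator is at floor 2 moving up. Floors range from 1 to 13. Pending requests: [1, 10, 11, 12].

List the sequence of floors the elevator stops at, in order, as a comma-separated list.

Answer: 10, 11, 12, 1

Derivation:
Current: 2, moving UP
Serve above first (ascending): [10, 11, 12]
Then reverse, serve below (descending): [1]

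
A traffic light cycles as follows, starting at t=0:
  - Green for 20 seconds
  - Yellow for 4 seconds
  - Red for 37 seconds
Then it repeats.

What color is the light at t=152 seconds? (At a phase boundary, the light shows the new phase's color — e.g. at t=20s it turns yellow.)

Cycle length = 20 + 4 + 37 = 61s
t = 152, phase_t = 152 mod 61 = 30
30 >= 24 → RED

Answer: red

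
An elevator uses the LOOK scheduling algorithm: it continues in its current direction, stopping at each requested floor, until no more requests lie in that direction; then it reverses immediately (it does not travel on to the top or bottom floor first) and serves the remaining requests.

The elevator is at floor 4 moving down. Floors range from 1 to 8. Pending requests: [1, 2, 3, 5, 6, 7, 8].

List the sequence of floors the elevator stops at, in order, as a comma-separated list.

Current: 4, moving DOWN
Serve below first (descending): [3, 2, 1]
Then reverse, serve above (ascending): [5, 6, 7, 8]

Answer: 3, 2, 1, 5, 6, 7, 8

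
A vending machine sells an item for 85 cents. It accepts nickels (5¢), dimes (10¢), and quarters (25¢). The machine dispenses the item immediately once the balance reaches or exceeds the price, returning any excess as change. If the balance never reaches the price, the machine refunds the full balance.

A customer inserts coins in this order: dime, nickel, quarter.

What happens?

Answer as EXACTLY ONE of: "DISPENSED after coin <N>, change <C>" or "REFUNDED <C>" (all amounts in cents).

Answer: REFUNDED 40

Derivation:
Price: 85¢
Coin 1 (dime, 10¢): balance = 10¢
Coin 2 (nickel, 5¢): balance = 15¢
Coin 3 (quarter, 25¢): balance = 40¢
All coins inserted, balance 40¢ < price 85¢ → REFUND 40¢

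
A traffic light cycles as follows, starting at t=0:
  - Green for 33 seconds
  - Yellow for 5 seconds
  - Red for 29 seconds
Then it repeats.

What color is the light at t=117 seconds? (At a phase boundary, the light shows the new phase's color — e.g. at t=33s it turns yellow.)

Answer: red

Derivation:
Cycle length = 33 + 5 + 29 = 67s
t = 117, phase_t = 117 mod 67 = 50
50 >= 38 → RED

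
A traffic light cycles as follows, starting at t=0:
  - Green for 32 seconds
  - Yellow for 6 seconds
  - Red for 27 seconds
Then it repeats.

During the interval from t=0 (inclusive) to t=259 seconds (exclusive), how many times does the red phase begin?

Answer: 4

Derivation:
Cycle = 32+6+27 = 65s
red phase starts at t = k*65 + 38 for k=0,1,2,...
Need k*65+38 < 259 → k < 3.400
k ∈ {0, ..., 3} → 4 starts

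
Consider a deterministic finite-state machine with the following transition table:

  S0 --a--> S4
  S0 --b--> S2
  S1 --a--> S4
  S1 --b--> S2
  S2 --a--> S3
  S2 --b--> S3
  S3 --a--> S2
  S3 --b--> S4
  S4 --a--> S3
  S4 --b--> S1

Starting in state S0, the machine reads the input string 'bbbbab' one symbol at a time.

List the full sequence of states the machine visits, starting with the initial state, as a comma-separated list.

Start: S0
  read 'b': S0 --b--> S2
  read 'b': S2 --b--> S3
  read 'b': S3 --b--> S4
  read 'b': S4 --b--> S1
  read 'a': S1 --a--> S4
  read 'b': S4 --b--> S1

Answer: S0, S2, S3, S4, S1, S4, S1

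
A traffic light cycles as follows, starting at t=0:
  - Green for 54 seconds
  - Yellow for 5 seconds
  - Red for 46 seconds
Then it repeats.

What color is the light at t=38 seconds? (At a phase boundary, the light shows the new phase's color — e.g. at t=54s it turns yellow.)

Answer: green

Derivation:
Cycle length = 54 + 5 + 46 = 105s
t = 38, phase_t = 38 mod 105 = 38
38 < 54 (green end) → GREEN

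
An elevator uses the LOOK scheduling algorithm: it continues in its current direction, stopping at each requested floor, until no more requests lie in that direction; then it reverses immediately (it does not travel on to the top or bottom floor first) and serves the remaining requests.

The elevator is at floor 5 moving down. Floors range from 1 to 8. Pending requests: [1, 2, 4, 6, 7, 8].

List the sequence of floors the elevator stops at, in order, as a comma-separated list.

Answer: 4, 2, 1, 6, 7, 8

Derivation:
Current: 5, moving DOWN
Serve below first (descending): [4, 2, 1]
Then reverse, serve above (ascending): [6, 7, 8]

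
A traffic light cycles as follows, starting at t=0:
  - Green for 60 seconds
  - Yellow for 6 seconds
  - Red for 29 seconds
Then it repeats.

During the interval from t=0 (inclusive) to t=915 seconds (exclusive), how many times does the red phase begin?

Answer: 9

Derivation:
Cycle = 60+6+29 = 95s
red phase starts at t = k*95 + 66 for k=0,1,2,...
Need k*95+66 < 915 → k < 8.937
k ∈ {0, ..., 8} → 9 starts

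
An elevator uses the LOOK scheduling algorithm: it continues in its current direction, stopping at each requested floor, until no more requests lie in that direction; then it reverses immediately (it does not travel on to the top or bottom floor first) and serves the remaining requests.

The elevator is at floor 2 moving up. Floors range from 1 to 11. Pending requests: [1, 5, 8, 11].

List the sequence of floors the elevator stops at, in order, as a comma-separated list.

Answer: 5, 8, 11, 1

Derivation:
Current: 2, moving UP
Serve above first (ascending): [5, 8, 11]
Then reverse, serve below (descending): [1]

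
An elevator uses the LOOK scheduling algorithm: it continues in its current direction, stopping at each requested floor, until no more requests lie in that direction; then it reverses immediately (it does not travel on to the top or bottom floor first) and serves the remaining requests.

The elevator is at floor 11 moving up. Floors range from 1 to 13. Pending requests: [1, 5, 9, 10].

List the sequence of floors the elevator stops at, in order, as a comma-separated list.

Answer: 10, 9, 5, 1

Derivation:
Current: 11, moving UP
Serve above first (ascending): []
Then reverse, serve below (descending): [10, 9, 5, 1]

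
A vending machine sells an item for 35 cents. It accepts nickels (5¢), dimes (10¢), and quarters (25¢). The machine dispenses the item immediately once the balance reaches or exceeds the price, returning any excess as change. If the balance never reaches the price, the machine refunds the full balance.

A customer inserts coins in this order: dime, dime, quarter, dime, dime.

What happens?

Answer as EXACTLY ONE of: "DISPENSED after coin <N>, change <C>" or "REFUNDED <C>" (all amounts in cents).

Price: 35¢
Coin 1 (dime, 10¢): balance = 10¢
Coin 2 (dime, 10¢): balance = 20¢
Coin 3 (quarter, 25¢): balance = 45¢
  → balance >= price → DISPENSE, change = 45 - 35 = 10¢

Answer: DISPENSED after coin 3, change 10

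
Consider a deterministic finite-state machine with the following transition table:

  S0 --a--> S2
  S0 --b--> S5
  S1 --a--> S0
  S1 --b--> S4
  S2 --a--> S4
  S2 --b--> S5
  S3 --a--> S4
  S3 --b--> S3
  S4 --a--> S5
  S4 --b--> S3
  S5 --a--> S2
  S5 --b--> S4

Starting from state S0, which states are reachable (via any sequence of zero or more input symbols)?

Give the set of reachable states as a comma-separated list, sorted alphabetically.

BFS from S0:
  visit S0: S0--a-->S2 (new), S0--b-->S5 (new)
  visit S2: S2--a-->S4 (new), S2--b-->S5 (seen)
  visit S5: S5--a-->S2 (seen), S5--b-->S4 (seen)
  visit S4: S4--a-->S5 (seen), S4--b-->S3 (new)
  visit S3: S3--a-->S4 (seen), S3--b-->S3 (seen)

Answer: S0, S2, S3, S4, S5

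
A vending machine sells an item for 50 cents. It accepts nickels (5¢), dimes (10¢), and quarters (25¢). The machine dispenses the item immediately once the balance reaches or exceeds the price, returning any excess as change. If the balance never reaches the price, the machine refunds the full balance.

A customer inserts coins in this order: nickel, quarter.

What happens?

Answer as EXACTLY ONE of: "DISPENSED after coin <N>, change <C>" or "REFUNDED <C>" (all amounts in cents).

Price: 50¢
Coin 1 (nickel, 5¢): balance = 5¢
Coin 2 (quarter, 25¢): balance = 30¢
All coins inserted, balance 30¢ < price 50¢ → REFUND 30¢

Answer: REFUNDED 30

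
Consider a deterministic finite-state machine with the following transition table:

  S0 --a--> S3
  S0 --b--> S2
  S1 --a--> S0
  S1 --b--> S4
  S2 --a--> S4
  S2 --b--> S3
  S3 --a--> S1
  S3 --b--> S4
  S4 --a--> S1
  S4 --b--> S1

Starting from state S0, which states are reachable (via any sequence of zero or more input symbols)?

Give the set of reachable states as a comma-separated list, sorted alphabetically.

BFS from S0:
  visit S0: S0--a-->S3 (new), S0--b-->S2 (new)
  visit S3: S3--a-->S1 (new), S3--b-->S4 (new)
  visit S2: S2--a-->S4 (seen), S2--b-->S3 (seen)
  visit S1: S1--a-->S0 (seen), S1--b-->S4 (seen)
  visit S4: S4--a-->S1 (seen), S4--b-->S1 (seen)

Answer: S0, S1, S2, S3, S4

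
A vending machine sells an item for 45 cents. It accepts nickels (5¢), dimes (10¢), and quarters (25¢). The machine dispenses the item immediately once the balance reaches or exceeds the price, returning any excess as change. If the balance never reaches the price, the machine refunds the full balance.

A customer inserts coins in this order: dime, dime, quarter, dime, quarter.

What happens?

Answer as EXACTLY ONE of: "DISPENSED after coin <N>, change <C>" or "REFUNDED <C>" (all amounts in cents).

Price: 45¢
Coin 1 (dime, 10¢): balance = 10¢
Coin 2 (dime, 10¢): balance = 20¢
Coin 3 (quarter, 25¢): balance = 45¢
  → balance >= price → DISPENSE, change = 45 - 45 = 0¢

Answer: DISPENSED after coin 3, change 0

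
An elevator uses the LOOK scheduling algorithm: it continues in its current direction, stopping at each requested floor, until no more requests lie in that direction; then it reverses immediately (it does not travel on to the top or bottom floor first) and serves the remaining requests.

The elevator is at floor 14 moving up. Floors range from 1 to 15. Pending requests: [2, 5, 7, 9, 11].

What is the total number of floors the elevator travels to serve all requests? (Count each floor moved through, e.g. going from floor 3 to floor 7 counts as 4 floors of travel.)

Start at floor 14 moving up, LOOK stop order: [11, 9, 7, 5, 2]
  14 → 11: |11-14| = 3, total = 3
  11 → 9: |9-11| = 2, total = 5
  9 → 7: |7-9| = 2, total = 7
  7 → 5: |5-7| = 2, total = 9
  5 → 2: |2-5| = 3, total = 12

Answer: 12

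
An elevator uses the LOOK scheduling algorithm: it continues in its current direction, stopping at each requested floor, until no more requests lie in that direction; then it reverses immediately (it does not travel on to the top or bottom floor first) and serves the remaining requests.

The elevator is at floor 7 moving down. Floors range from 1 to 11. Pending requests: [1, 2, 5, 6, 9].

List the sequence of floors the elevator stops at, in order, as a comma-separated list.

Current: 7, moving DOWN
Serve below first (descending): [6, 5, 2, 1]
Then reverse, serve above (ascending): [9]

Answer: 6, 5, 2, 1, 9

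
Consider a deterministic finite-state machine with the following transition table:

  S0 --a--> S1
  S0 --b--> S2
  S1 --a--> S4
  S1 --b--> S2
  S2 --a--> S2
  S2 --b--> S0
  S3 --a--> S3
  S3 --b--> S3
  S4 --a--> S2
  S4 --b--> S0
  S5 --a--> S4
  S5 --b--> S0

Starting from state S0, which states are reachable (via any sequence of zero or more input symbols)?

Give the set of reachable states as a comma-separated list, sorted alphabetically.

Answer: S0, S1, S2, S4

Derivation:
BFS from S0:
  visit S0: S0--a-->S1 (new), S0--b-->S2 (new)
  visit S1: S1--a-->S4 (new), S1--b-->S2 (seen)
  visit S2: S2--a-->S2 (seen), S2--b-->S0 (seen)
  visit S4: S4--a-->S2 (seen), S4--b-->S0 (seen)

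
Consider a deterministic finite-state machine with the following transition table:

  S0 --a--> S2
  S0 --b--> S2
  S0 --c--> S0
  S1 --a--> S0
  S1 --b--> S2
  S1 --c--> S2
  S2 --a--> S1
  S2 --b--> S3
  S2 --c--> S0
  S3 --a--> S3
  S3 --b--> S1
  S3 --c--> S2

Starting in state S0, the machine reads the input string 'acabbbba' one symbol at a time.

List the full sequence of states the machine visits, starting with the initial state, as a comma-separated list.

Start: S0
  read 'a': S0 --a--> S2
  read 'c': S2 --c--> S0
  read 'a': S0 --a--> S2
  read 'b': S2 --b--> S3
  read 'b': S3 --b--> S1
  read 'b': S1 --b--> S2
  read 'b': S2 --b--> S3
  read 'a': S3 --a--> S3

Answer: S0, S2, S0, S2, S3, S1, S2, S3, S3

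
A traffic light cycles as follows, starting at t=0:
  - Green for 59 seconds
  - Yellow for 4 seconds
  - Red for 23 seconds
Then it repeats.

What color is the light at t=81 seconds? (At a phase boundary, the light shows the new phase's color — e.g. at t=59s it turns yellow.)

Cycle length = 59 + 4 + 23 = 86s
t = 81, phase_t = 81 mod 86 = 81
81 >= 63 → RED

Answer: red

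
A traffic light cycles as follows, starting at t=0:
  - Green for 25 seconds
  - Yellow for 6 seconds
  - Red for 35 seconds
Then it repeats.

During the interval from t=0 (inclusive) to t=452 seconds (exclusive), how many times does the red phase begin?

Cycle = 25+6+35 = 66s
red phase starts at t = k*66 + 31 for k=0,1,2,...
Need k*66+31 < 452 → k < 6.379
k ∈ {0, ..., 6} → 7 starts

Answer: 7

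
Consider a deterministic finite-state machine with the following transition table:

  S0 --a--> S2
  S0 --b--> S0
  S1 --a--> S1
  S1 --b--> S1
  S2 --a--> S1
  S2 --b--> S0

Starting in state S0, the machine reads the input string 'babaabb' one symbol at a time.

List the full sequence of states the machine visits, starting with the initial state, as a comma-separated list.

Answer: S0, S0, S2, S0, S2, S1, S1, S1

Derivation:
Start: S0
  read 'b': S0 --b--> S0
  read 'a': S0 --a--> S2
  read 'b': S2 --b--> S0
  read 'a': S0 --a--> S2
  read 'a': S2 --a--> S1
  read 'b': S1 --b--> S1
  read 'b': S1 --b--> S1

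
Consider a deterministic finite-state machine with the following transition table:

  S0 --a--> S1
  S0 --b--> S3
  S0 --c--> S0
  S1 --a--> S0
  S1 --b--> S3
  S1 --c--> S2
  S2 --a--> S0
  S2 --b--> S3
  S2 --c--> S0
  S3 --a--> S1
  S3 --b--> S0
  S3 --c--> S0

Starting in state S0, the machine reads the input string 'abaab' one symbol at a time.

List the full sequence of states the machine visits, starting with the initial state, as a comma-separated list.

Start: S0
  read 'a': S0 --a--> S1
  read 'b': S1 --b--> S3
  read 'a': S3 --a--> S1
  read 'a': S1 --a--> S0
  read 'b': S0 --b--> S3

Answer: S0, S1, S3, S1, S0, S3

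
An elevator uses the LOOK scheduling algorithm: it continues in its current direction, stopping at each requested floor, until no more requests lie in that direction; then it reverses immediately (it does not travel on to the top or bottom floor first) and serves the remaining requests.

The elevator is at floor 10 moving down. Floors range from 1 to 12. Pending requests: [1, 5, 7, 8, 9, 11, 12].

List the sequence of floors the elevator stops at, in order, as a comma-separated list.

Answer: 9, 8, 7, 5, 1, 11, 12

Derivation:
Current: 10, moving DOWN
Serve below first (descending): [9, 8, 7, 5, 1]
Then reverse, serve above (ascending): [11, 12]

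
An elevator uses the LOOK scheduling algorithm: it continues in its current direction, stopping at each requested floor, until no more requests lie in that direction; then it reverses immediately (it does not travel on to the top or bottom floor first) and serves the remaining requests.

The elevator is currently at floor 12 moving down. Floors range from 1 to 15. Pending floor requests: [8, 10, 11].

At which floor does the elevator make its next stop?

Answer: 11

Derivation:
Current floor: 12, direction: down
Requests above: []
Requests below: [8, 10, 11]
Moving down and requests lie below → nearest below is max([8, 10, 11]) = 11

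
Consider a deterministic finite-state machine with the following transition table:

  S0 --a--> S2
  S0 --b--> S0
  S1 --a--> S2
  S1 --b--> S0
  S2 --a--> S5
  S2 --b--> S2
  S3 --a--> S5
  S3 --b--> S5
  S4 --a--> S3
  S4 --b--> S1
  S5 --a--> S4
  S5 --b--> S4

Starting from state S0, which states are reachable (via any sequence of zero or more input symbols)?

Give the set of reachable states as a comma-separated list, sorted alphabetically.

BFS from S0:
  visit S0: S0--a-->S2 (new), S0--b-->S0 (seen)
  visit S2: S2--a-->S5 (new), S2--b-->S2 (seen)
  visit S5: S5--a-->S4 (new), S5--b-->S4 (seen)
  visit S4: S4--a-->S3 (new), S4--b-->S1 (new)
  visit S3: S3--a-->S5 (seen), S3--b-->S5 (seen)
  visit S1: S1--a-->S2 (seen), S1--b-->S0 (seen)

Answer: S0, S1, S2, S3, S4, S5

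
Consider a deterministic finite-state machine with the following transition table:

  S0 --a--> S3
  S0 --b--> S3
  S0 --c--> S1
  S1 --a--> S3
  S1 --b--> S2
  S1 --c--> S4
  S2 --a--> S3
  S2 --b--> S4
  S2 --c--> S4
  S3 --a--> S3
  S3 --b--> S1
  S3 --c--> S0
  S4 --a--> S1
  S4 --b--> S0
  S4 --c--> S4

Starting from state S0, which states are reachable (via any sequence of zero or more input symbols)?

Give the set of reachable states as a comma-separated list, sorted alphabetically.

BFS from S0:
  visit S0: S0--a-->S3 (new), S0--b-->S3 (seen), S0--c-->S1 (new)
  visit S3: S3--a-->S3 (seen), S3--b-->S1 (seen), S3--c-->S0 (seen)
  visit S1: S1--a-->S3 (seen), S1--b-->S2 (new), S1--c-->S4 (new)
  visit S2: S2--a-->S3 (seen), S2--b-->S4 (seen), S2--c-->S4 (seen)
  visit S4: S4--a-->S1 (seen), S4--b-->S0 (seen), S4--c-->S4 (seen)

Answer: S0, S1, S2, S3, S4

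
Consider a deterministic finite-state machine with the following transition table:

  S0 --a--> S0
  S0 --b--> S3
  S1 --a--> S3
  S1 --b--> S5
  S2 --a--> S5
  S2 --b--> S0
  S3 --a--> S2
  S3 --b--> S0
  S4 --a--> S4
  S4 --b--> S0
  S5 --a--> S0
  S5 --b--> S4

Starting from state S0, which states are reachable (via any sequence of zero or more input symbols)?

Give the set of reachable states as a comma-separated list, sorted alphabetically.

BFS from S0:
  visit S0: S0--a-->S0 (seen), S0--b-->S3 (new)
  visit S3: S3--a-->S2 (new), S3--b-->S0 (seen)
  visit S2: S2--a-->S5 (new), S2--b-->S0 (seen)
  visit S5: S5--a-->S0 (seen), S5--b-->S4 (new)
  visit S4: S4--a-->S4 (seen), S4--b-->S0 (seen)

Answer: S0, S2, S3, S4, S5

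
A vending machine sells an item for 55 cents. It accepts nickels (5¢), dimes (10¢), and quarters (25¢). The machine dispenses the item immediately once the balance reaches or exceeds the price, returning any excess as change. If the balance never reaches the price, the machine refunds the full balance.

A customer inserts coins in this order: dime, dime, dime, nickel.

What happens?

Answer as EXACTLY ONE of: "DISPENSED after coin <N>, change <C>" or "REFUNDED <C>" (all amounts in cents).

Price: 55¢
Coin 1 (dime, 10¢): balance = 10¢
Coin 2 (dime, 10¢): balance = 20¢
Coin 3 (dime, 10¢): balance = 30¢
Coin 4 (nickel, 5¢): balance = 35¢
All coins inserted, balance 35¢ < price 55¢ → REFUND 35¢

Answer: REFUNDED 35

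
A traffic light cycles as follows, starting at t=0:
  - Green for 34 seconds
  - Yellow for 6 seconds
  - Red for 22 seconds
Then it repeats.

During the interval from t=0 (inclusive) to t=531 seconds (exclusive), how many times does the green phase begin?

Cycle = 34+6+22 = 62s
green phase starts at t = k*62 + 0 for k=0,1,2,...
Need k*62+0 < 531 → k < 8.565
k ∈ {0, ..., 8} → 9 starts

Answer: 9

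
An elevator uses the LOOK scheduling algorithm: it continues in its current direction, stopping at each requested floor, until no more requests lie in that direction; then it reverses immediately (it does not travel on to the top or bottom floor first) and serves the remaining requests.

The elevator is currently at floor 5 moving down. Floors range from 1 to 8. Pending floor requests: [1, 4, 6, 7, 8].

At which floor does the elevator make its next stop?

Current floor: 5, direction: down
Requests above: [6, 7, 8]
Requests below: [1, 4]
Moving down and requests lie below → nearest below is max([1, 4]) = 4

Answer: 4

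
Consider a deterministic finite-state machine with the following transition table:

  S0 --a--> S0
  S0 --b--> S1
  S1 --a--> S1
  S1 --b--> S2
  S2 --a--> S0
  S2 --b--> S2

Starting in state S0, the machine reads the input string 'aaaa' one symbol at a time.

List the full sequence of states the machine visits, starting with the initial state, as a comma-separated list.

Answer: S0, S0, S0, S0, S0

Derivation:
Start: S0
  read 'a': S0 --a--> S0
  read 'a': S0 --a--> S0
  read 'a': S0 --a--> S0
  read 'a': S0 --a--> S0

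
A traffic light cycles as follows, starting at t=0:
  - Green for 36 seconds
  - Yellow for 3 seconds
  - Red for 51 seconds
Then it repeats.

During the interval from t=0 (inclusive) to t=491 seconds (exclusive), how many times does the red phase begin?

Answer: 6

Derivation:
Cycle = 36+3+51 = 90s
red phase starts at t = k*90 + 39 for k=0,1,2,...
Need k*90+39 < 491 → k < 5.022
k ∈ {0, ..., 5} → 6 starts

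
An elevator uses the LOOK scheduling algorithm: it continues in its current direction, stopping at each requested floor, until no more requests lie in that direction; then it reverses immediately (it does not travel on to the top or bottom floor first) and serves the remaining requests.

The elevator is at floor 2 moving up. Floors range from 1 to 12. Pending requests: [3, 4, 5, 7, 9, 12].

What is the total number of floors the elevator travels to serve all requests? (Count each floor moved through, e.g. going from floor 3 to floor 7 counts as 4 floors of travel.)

Start at floor 2 moving up, LOOK stop order: [3, 4, 5, 7, 9, 12]
  2 → 3: |3-2| = 1, total = 1
  3 → 4: |4-3| = 1, total = 2
  4 → 5: |5-4| = 1, total = 3
  5 → 7: |7-5| = 2, total = 5
  7 → 9: |9-7| = 2, total = 7
  9 → 12: |12-9| = 3, total = 10

Answer: 10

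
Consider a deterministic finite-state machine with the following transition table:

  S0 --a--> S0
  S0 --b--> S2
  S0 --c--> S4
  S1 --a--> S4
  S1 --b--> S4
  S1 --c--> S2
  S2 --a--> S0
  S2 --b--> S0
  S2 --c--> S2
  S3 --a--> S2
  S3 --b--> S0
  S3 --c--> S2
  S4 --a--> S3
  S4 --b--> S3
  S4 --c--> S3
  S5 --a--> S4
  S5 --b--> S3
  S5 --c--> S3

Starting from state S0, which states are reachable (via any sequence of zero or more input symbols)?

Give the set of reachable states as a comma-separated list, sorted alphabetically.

BFS from S0:
  visit S0: S0--a-->S0 (seen), S0--b-->S2 (new), S0--c-->S4 (new)
  visit S2: S2--a-->S0 (seen), S2--b-->S0 (seen), S2--c-->S2 (seen)
  visit S4: S4--a-->S3 (new), S4--b-->S3 (seen), S4--c-->S3 (seen)
  visit S3: S3--a-->S2 (seen), S3--b-->S0 (seen), S3--c-->S2 (seen)

Answer: S0, S2, S3, S4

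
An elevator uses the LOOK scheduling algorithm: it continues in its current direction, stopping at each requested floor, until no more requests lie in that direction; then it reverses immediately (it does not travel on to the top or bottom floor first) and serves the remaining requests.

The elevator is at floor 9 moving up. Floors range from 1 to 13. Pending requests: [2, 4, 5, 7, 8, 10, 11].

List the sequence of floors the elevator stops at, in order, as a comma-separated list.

Answer: 10, 11, 8, 7, 5, 4, 2

Derivation:
Current: 9, moving UP
Serve above first (ascending): [10, 11]
Then reverse, serve below (descending): [8, 7, 5, 4, 2]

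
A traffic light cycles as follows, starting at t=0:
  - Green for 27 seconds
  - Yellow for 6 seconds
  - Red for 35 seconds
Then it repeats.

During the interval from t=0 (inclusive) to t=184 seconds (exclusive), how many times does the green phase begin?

Answer: 3

Derivation:
Cycle = 27+6+35 = 68s
green phase starts at t = k*68 + 0 for k=0,1,2,...
Need k*68+0 < 184 → k < 2.706
k ∈ {0, ..., 2} → 3 starts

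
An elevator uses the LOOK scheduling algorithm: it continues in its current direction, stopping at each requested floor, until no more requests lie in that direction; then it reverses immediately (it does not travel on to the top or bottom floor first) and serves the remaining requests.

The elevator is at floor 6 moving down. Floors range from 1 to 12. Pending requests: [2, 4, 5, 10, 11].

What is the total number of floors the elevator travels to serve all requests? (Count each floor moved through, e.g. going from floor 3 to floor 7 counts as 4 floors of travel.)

Start at floor 6 moving down, LOOK stop order: [5, 4, 2, 10, 11]
  6 → 5: |5-6| = 1, total = 1
  5 → 4: |4-5| = 1, total = 2
  4 → 2: |2-4| = 2, total = 4
  2 → 10: |10-2| = 8, total = 12
  10 → 11: |11-10| = 1, total = 13

Answer: 13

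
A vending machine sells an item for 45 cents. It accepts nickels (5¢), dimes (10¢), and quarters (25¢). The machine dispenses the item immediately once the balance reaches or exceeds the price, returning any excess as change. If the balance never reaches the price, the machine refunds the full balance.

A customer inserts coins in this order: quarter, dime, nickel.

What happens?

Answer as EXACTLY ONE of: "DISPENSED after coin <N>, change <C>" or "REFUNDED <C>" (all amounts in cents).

Price: 45¢
Coin 1 (quarter, 25¢): balance = 25¢
Coin 2 (dime, 10¢): balance = 35¢
Coin 3 (nickel, 5¢): balance = 40¢
All coins inserted, balance 40¢ < price 45¢ → REFUND 40¢

Answer: REFUNDED 40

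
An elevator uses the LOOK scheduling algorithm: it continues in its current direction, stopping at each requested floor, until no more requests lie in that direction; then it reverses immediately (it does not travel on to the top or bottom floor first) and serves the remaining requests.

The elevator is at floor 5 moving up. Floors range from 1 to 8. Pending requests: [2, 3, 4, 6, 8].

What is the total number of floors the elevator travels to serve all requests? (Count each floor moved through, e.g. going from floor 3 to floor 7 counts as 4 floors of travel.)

Answer: 9

Derivation:
Start at floor 5 moving up, LOOK stop order: [6, 8, 4, 3, 2]
  5 → 6: |6-5| = 1, total = 1
  6 → 8: |8-6| = 2, total = 3
  8 → 4: |4-8| = 4, total = 7
  4 → 3: |3-4| = 1, total = 8
  3 → 2: |2-3| = 1, total = 9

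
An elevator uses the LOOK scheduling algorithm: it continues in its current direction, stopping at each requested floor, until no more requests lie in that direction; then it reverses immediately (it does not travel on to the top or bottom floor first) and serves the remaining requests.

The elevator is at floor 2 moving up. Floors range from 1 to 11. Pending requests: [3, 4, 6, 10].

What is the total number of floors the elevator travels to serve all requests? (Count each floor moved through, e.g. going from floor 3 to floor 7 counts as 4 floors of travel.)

Start at floor 2 moving up, LOOK stop order: [3, 4, 6, 10]
  2 → 3: |3-2| = 1, total = 1
  3 → 4: |4-3| = 1, total = 2
  4 → 6: |6-4| = 2, total = 4
  6 → 10: |10-6| = 4, total = 8

Answer: 8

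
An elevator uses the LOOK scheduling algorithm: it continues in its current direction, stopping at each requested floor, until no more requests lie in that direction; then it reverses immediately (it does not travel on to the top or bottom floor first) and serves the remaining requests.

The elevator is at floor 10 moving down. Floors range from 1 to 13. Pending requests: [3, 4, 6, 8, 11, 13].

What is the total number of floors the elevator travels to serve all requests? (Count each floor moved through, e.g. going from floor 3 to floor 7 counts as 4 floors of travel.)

Answer: 17

Derivation:
Start at floor 10 moving down, LOOK stop order: [8, 6, 4, 3, 11, 13]
  10 → 8: |8-10| = 2, total = 2
  8 → 6: |6-8| = 2, total = 4
  6 → 4: |4-6| = 2, total = 6
  4 → 3: |3-4| = 1, total = 7
  3 → 11: |11-3| = 8, total = 15
  11 → 13: |13-11| = 2, total = 17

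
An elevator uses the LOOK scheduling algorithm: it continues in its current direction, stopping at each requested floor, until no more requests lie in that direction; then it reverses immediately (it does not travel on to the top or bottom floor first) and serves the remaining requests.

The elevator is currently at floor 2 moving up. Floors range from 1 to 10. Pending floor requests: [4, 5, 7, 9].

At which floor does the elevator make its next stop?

Current floor: 2, direction: up
Requests above: [4, 5, 7, 9]
Requests below: []
Moving up and requests lie above → nearest above is min([4, 5, 7, 9]) = 4

Answer: 4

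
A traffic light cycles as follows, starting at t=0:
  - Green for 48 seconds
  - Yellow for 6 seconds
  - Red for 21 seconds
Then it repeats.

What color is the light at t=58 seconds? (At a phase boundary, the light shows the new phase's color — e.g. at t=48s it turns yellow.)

Answer: red

Derivation:
Cycle length = 48 + 6 + 21 = 75s
t = 58, phase_t = 58 mod 75 = 58
58 >= 54 → RED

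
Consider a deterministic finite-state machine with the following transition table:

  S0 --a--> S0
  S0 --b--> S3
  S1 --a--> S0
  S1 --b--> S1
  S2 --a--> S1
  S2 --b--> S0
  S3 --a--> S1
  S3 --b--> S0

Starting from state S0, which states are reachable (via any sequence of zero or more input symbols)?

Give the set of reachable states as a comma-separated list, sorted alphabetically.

Answer: S0, S1, S3

Derivation:
BFS from S0:
  visit S0: S0--a-->S0 (seen), S0--b-->S3 (new)
  visit S3: S3--a-->S1 (new), S3--b-->S0 (seen)
  visit S1: S1--a-->S0 (seen), S1--b-->S1 (seen)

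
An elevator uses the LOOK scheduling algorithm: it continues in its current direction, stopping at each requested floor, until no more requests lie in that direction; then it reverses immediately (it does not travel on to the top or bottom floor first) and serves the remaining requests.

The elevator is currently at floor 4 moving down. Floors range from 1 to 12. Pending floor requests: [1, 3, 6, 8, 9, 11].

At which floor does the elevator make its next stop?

Current floor: 4, direction: down
Requests above: [6, 8, 9, 11]
Requests below: [1, 3]
Moving down and requests lie below → nearest below is max([1, 3]) = 3

Answer: 3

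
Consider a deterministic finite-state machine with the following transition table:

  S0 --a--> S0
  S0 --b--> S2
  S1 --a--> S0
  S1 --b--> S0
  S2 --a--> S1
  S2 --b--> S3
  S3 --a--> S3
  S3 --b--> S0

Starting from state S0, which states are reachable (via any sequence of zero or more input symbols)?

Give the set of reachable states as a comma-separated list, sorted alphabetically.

Answer: S0, S1, S2, S3

Derivation:
BFS from S0:
  visit S0: S0--a-->S0 (seen), S0--b-->S2 (new)
  visit S2: S2--a-->S1 (new), S2--b-->S3 (new)
  visit S1: S1--a-->S0 (seen), S1--b-->S0 (seen)
  visit S3: S3--a-->S3 (seen), S3--b-->S0 (seen)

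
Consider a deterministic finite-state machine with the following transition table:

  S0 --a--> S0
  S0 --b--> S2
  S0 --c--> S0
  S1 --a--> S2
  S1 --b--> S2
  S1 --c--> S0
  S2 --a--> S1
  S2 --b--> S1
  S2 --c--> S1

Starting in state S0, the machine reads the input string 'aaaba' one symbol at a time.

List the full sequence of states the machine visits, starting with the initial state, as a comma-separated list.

Start: S0
  read 'a': S0 --a--> S0
  read 'a': S0 --a--> S0
  read 'a': S0 --a--> S0
  read 'b': S0 --b--> S2
  read 'a': S2 --a--> S1

Answer: S0, S0, S0, S0, S2, S1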